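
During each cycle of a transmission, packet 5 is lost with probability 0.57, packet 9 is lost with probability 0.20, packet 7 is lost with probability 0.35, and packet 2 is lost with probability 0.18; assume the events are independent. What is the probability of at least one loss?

0.816648

P(none) = (1 − 0.57) × (1 − 0.20) × (1 − 0.35) × (1 − 0.18) = 0.43 × 0.80 × 0.65 × 0.82 = 0.183352
P(at least one) = 1 − 0.183352 = 0.816648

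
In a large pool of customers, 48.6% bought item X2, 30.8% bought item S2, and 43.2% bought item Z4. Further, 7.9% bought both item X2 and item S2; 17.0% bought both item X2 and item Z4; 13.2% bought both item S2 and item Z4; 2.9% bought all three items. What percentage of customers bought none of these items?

12.6%

P(at least one) = 48.6 + 30.8 + 43.2 − 7.9 − 17.0 − 13.2 + 2.9 = 87.4%
P(none) = 100% − 87.4% = 12.6%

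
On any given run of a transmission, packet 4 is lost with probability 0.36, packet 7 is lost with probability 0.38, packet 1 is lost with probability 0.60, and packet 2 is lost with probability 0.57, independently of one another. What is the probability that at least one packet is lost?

0.9317504

Independence gives P(none) = ∏(1 − pᵢ).
P(none) = (1 − 0.36) × (1 − 0.38) × (1 − 0.60) × (1 − 0.57) = 0.64 × 0.62 × 0.40 × 0.43 = 0.0682496
P(at least one) = 1 − 0.0682496 = 0.9317504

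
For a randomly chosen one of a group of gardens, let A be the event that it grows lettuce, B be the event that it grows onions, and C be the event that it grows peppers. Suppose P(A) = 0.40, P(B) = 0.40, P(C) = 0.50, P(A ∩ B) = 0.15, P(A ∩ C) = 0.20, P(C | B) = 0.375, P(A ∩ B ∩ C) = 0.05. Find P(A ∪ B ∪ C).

P(B ∩ C) = P(B)·P(C|B) = 0.40 × 0.375 = 0.15
Apply inclusion-exclusion:
P(A ∪ B ∪ C) = 0.40 + 0.40 + 0.50 − 0.15 − 0.20 − 0.15 + 0.05 = 0.85

0.85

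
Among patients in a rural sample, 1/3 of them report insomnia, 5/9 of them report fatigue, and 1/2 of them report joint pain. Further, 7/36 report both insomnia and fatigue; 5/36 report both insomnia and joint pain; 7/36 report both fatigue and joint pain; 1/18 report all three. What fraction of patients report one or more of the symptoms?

P(at least one) = 1/3 + 5/9 + 1/2 − 7/36 − 5/36 − 7/36 + 1/18 = 11/12

11/12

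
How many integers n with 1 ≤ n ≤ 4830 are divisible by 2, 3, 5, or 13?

3641

Inclusion–exclusion gives
2415 + 1610 + 966 + 371 − 805 − 483 − 185 − 322 − 123 − 74 + 161 + 61 + 37 + 24 − 12 = 3641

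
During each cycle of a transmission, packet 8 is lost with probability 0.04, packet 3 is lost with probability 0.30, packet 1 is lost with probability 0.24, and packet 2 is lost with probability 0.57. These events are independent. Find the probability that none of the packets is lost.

0.2196096

Since the events are independent, P(none) is the product of the individual non-occurrence probabilities.
P(none) = (1 − 0.04) × (1 − 0.30) × (1 − 0.24) × (1 − 0.57) = 0.96 × 0.70 × 0.76 × 0.43 = 0.2196096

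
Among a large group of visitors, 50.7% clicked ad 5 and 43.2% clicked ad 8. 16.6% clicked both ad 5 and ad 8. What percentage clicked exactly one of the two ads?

P(exactly one) = 50.7 + 43.2 − 2·16.6 = 60.7%

60.7%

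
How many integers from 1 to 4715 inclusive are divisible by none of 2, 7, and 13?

1866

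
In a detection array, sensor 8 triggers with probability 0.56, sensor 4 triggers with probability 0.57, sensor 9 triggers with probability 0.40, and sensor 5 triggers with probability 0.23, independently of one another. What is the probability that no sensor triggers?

0.0874104

P(none) = (1 − 0.56) × (1 − 0.57) × (1 − 0.40) × (1 − 0.23) = 0.44 × 0.43 × 0.60 × 0.77 = 0.0874104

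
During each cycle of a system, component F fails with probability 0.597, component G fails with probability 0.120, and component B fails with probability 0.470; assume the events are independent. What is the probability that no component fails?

Since the events are independent, P(none) is the product of the individual non-occurrence probabilities.
P(none) = (1 − 0.597) × (1 − 0.120) × (1 − 0.470) = 0.403 × 0.880 × 0.530 = 0.1879592

0.1879592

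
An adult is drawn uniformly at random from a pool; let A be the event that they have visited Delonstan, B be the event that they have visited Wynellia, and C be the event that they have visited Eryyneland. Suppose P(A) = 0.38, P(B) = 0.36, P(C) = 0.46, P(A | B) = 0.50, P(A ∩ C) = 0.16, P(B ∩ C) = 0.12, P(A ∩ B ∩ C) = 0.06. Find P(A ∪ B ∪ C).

0.80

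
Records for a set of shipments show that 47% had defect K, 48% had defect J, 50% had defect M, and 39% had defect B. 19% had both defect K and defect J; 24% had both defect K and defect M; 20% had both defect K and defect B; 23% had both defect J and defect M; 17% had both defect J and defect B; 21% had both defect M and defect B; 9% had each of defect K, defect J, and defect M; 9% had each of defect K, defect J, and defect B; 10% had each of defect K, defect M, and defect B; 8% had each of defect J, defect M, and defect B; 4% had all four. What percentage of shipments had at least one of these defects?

92%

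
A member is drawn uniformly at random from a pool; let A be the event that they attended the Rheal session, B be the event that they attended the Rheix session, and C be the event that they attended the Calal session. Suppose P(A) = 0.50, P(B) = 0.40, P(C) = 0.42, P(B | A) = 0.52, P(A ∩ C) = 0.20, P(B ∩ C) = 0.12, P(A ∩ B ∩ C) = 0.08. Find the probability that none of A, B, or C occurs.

P(A ∩ B) = P(A)·P(B|A) = 0.50 × 0.52 = 0.26
By inclusion–exclusion:
P(A ∪ B ∪ C) = 0.50 + 0.40 + 0.42 − 0.26 − 0.20 − 0.12 + 0.08 = 0.82
P(none) = 1 − 0.82 = 0.18

0.18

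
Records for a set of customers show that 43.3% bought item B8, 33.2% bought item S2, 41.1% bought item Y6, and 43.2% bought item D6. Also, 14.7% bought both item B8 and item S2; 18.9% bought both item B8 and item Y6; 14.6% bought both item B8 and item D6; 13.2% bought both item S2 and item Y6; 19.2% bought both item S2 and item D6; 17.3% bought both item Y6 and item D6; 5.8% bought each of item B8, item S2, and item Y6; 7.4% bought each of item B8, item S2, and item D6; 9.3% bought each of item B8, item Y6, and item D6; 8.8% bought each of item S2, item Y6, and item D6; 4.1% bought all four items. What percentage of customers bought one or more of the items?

90.1%

P(union) = 43.3 + 33.2 + 41.1 + 43.2 − 14.7 − 18.9 − 14.6 − 13.2 − 19.2 − 17.3 + 5.8 + 7.4 + 9.3 + 8.8 − 4.1 = 90.1%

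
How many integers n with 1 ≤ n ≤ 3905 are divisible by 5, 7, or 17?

1385

By inclusion-exclusion,
781 + 557 + 229 − 111 − 45 − 32 + 6 = 1385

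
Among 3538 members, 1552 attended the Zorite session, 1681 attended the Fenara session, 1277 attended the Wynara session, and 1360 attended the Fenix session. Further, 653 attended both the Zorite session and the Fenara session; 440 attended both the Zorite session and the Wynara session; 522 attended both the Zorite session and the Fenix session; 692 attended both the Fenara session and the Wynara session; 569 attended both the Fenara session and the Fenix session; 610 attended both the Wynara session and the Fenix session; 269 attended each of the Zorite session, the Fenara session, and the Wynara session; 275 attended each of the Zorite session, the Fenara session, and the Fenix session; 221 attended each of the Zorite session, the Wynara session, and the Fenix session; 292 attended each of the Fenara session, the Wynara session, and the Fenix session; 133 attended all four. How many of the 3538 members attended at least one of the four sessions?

3308

|at least one| = 1552 + 1681 + 1277 + 1360 − 653 − 440 − 522 − 692 − 569 − 610 + 269 + 275 + 221 + 292 − 133 = 3308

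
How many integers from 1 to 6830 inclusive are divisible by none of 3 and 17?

Apply inclusion-exclusion:
⌊6830/3⌋ + ⌊6830/17⌋ − ⌊6830/51⌋ = 2276 + 401 − 133 = 2544
6830 − 2544 = 4286

4286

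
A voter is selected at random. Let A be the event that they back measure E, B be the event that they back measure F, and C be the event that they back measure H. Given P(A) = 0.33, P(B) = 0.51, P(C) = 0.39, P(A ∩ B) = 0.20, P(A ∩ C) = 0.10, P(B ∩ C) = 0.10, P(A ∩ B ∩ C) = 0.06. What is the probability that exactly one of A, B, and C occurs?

By inclusion–exclusion (exactly-one form):
P(exactly one) = 0.33 + 0.51 + 0.39 − 2·0.20 − 2·0.10 − 2·0.10 + 3·0.06 = 0.61

0.61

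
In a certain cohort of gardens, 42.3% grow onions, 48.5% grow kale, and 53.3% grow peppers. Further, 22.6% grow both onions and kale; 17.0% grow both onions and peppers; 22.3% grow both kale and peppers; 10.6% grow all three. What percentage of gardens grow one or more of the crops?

Using inclusion–exclusion:
P(union) = 42.3 + 48.5 + 53.3 − 22.6 − 17.0 − 22.3 + 10.6 = 92.8%

92.8%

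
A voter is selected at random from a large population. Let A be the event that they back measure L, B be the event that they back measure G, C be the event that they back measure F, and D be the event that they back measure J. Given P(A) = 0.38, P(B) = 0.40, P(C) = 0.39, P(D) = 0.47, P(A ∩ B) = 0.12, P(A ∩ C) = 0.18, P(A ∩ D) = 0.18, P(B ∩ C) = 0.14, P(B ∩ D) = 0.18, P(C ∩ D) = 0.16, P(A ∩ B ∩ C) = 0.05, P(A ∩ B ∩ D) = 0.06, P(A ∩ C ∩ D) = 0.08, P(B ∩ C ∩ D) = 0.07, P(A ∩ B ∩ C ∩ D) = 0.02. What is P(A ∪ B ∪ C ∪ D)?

0.92

By inclusion–exclusion:
P(A ∪ B ∪ C ∪ D) = 0.38 + 0.40 + 0.39 + 0.47 − 0.12 − 0.18 − 0.18 − 0.14 − 0.18 − 0.16 + 0.05 + 0.06 + 0.08 + 0.07 − 0.02 = 0.92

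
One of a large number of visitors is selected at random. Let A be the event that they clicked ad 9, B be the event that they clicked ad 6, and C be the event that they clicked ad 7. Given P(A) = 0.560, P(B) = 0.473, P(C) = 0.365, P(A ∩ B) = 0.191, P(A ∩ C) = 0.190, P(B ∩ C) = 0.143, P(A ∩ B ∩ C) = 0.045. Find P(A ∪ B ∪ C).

P(A ∪ B ∪ C) = 0.560 + 0.473 + 0.365 − 0.191 − 0.190 − 0.143 + 0.045 = 0.919

0.919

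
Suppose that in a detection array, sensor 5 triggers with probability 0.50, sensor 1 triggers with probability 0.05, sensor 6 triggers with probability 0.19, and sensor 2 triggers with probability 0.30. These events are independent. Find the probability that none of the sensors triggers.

0.269325

Since the events are independent, P(none) is the product of the individual non-occurrence probabilities.
P(none) = (1 − 0.50) × (1 − 0.05) × (1 − 0.19) × (1 − 0.30) = 0.50 × 0.95 × 0.81 × 0.70 = 0.269325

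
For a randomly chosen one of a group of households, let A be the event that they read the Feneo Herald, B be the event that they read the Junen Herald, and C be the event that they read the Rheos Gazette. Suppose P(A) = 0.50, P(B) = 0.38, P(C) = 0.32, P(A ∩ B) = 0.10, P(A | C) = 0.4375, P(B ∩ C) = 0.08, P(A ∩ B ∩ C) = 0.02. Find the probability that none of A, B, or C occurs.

0.10

P(A ∩ C) = P(C)·P(A|C) = 0.32 × 0.4375 = 0.14
P(A ∪ B ∪ C) = 0.50 + 0.38 + 0.32 − 0.10 − 0.14 − 0.08 + 0.02 = 0.90
P(none) = 1 − 0.90 = 0.10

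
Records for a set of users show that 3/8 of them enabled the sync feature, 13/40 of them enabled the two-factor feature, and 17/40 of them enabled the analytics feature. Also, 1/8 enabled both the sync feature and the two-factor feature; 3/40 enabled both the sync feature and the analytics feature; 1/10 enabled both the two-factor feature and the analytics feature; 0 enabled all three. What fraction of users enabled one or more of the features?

P(at least one) = 3/8 + 13/40 + 17/40 − 1/8 − 3/40 − 1/10 + 0 = 33/40

33/40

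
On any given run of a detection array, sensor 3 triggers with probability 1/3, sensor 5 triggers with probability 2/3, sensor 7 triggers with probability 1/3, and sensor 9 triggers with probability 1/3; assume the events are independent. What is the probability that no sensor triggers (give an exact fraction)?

8/81

Since the events are independent, P(none) is the product of the individual non-occurrence probabilities.
P(none) = (1 − 1/3) × (1 − 2/3) × (1 − 1/3) × (1 − 1/3) = 2/3 × 1/3 × 2/3 × 2/3 = 8/81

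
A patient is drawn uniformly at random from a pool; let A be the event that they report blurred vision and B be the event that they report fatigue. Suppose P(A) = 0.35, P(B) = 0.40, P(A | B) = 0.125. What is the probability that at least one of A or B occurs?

P(A ∩ B) = P(B)·P(A|B) = 0.40 × 0.125 = 0.05
Inclusion–exclusion gives
P(A ∪ B) = 0.35 + 0.40 − 0.05 = 0.70

0.70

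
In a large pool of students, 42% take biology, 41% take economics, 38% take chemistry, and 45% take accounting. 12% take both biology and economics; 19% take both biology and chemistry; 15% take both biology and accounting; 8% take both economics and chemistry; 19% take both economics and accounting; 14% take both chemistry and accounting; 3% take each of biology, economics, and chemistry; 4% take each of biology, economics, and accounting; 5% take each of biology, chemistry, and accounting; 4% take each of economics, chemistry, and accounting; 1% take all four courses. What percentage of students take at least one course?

94%

Inclusion–exclusion gives
P(≥1) = 42 + 41 + 38 + 45 − 12 − 19 − 15 − 8 − 19 − 14 + 3 + 4 + 5 + 4 − 1 = 94%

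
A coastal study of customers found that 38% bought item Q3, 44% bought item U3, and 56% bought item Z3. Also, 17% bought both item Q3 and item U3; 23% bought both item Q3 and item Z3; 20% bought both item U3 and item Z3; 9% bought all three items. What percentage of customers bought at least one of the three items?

87%

Apply inclusion-exclusion:
P(≥1) = 38 + 44 + 56 − 17 − 23 − 20 + 9 = 87%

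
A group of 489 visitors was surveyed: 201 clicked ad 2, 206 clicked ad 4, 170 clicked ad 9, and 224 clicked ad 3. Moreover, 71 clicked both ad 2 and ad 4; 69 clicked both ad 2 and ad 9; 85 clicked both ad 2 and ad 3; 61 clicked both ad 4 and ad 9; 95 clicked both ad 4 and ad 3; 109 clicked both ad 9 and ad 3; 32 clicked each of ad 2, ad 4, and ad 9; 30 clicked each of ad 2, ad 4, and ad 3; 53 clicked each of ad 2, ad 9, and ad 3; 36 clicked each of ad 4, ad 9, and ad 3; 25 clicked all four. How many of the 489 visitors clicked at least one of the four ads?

437

By inclusion–exclusion:
N(≥1) = 201 + 206 + 170 + 224 − 71 − 69 − 85 − 61 − 95 − 109 + 32 + 30 + 53 + 36 − 25 = 437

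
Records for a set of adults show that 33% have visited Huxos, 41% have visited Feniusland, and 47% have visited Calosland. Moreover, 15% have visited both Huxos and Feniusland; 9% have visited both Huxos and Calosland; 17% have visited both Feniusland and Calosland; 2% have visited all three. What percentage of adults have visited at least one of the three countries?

82%

Apply inclusion-exclusion:
P(at least one) = 33 + 41 + 47 − 15 − 9 − 17 + 2 = 82%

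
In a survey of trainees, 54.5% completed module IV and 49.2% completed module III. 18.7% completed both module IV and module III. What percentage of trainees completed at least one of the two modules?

P(≥1) = 54.5 + 49.2 − 18.7 = 85.0%

85.0%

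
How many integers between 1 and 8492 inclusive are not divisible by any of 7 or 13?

Apply inclusion-exclusion:
floor(8492/7) + floor(8492/13) − floor(8492/91) = 1213 + 653 − 93 = 1773
8492 − 1773 = 6719

6719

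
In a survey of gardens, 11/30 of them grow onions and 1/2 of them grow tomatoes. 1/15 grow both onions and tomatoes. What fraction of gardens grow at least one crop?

4/5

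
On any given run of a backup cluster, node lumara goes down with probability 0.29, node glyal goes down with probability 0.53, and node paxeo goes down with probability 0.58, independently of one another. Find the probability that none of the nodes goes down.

Independence gives P(none) = ∏(1 − pᵢ).
P(none) = (1 − 0.29) × (1 − 0.53) × (1 − 0.58) = 0.71 × 0.47 × 0.42 = 0.140154

0.140154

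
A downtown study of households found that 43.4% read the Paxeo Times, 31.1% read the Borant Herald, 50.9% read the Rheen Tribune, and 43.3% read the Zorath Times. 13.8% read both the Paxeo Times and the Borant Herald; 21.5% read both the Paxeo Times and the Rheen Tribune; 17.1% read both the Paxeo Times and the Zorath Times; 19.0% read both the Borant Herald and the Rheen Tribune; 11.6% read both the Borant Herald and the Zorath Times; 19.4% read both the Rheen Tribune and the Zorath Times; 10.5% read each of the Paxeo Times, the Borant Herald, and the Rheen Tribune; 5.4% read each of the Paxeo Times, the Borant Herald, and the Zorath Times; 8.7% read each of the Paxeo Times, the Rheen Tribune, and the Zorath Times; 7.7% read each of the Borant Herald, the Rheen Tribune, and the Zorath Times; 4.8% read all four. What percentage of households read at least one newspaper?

P(≥1) = 43.4 + 31.1 + 50.9 + 43.3 − 13.8 − 21.5 − 17.1 − 19.0 − 11.6 − 19.4 + 10.5 + 5.4 + 8.7 + 7.7 − 4.8 = 93.8%

93.8%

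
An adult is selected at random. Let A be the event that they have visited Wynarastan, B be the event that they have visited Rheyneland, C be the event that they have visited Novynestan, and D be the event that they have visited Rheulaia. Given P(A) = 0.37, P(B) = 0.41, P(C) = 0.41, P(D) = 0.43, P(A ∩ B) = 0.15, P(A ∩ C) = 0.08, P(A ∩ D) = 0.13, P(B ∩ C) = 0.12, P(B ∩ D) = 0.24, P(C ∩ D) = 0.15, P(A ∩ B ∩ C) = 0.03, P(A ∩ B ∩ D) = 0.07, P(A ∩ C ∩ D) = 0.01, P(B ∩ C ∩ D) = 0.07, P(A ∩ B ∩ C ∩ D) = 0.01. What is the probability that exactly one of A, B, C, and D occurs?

0.38

P(exactly one) = 0.37 + 0.41 + 0.41 + 0.43 − 2·0.15 − 2·0.08 − 2·0.13 − 2·0.12 − 2·0.24 − 2·0.15 + 3·0.03 + 3·0.07 + 3·0.01 + 3·0.07 − 4·0.01 = 0.38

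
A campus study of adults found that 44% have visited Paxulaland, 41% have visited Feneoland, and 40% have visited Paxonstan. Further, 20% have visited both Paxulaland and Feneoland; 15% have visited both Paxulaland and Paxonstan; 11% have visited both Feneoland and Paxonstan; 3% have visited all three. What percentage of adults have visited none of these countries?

18%

P(at least one) = 44 + 41 + 40 − 20 − 15 − 11 + 3 = 82%
P(none) = 100% − 82% = 18%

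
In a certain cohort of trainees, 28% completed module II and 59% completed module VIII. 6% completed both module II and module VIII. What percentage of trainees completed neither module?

P(≥1) = 28 + 59 − 6 = 81%
P(none) = 100% − 81% = 19%

19%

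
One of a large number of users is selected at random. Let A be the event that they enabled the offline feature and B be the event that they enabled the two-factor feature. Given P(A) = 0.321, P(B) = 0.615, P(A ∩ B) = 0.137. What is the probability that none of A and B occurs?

0.201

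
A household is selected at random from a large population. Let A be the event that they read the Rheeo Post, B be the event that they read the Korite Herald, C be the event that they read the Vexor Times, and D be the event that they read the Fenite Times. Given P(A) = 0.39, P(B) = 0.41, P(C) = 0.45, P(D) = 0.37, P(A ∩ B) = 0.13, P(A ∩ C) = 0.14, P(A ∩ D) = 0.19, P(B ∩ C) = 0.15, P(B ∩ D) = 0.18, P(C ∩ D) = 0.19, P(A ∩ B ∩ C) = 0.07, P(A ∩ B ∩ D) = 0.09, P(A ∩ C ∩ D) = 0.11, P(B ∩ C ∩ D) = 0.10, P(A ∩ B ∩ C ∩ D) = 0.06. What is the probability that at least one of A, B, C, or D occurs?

0.95

P(A ∪ B ∪ C ∪ D) = 0.39 + 0.41 + 0.45 + 0.37 − 0.13 − 0.14 − 0.19 − 0.15 − 0.18 − 0.19 + 0.07 + 0.09 + 0.11 + 0.10 − 0.06 = 0.95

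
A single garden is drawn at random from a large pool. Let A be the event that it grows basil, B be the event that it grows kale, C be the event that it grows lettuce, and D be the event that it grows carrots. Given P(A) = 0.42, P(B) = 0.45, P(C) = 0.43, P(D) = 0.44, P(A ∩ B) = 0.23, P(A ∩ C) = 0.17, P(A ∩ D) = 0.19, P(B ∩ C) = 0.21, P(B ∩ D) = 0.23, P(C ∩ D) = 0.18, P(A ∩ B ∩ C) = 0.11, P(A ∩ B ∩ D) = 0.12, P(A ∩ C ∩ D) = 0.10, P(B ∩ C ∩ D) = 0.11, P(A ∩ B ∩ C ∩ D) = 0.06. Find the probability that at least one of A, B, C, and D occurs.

0.91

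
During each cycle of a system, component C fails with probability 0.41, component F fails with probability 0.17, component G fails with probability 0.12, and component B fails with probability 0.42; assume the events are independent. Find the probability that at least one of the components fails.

P(none) = (1 − 0.41) × (1 − 0.17) × (1 − 0.12) × (1 − 0.42) = 0.59 × 0.83 × 0.88 × 0.58 = 0.24994288
P(at least one) = 1 − 0.24994288 = 0.75005712

0.75005712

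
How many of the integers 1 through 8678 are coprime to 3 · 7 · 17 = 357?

Using inclusion–exclusion:
2892 + 1239 + 510 − 413 − 170 − 72 + 24 = 4010
8678 − 4010 = 4668

4668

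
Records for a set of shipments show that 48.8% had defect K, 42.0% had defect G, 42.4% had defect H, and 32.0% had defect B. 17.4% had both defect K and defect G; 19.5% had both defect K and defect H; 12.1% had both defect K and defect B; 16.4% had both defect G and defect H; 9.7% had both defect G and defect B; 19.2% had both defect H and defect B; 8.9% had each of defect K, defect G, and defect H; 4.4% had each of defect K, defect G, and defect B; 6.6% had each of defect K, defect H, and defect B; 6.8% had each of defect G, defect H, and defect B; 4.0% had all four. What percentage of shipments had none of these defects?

Apply inclusion-exclusion:
P(at least one) = 48.8 + 42.0 + 42.4 + 32.0 − 17.4 − 19.5 − 12.1 − 16.4 − 9.7 − 19.2 + 8.9 + 4.4 + 6.6 + 6.8 − 4.0 = 93.6%
P(none) = 100% − 93.6% = 6.4%

6.4%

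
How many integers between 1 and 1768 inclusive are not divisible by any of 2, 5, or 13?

⌊1768/2⌋ + ⌊1768/5⌋ + ⌊1768/13⌋ − ⌊1768/10⌋ − ⌊1768/26⌋ − ⌊1768/65⌋ + ⌊1768/130⌋ = 884 + 353 + 136 − 176 − 68 − 27 + 13 = 1115
1768 − 1115 = 653

653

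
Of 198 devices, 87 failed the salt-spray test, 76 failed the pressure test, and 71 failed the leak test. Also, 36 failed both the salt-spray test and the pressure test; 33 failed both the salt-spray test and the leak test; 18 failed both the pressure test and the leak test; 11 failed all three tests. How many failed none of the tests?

40

N(≥1) = 87 + 76 + 71 − 36 − 33 − 18 + 11 = 158
None: 198 − 158 = 40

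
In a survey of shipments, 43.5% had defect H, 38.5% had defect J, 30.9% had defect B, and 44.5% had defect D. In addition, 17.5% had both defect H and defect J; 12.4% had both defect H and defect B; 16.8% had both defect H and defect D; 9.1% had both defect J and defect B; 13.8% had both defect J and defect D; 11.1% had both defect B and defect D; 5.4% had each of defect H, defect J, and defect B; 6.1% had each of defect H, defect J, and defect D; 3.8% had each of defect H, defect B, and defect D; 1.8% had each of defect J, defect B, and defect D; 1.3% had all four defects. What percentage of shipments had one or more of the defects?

92.5%

Using inclusion–exclusion:
P(≥1) = 43.5 + 38.5 + 30.9 + 44.5 − 17.5 − 12.4 − 16.8 − 9.1 − 13.8 − 11.1 + 5.4 + 6.1 + 3.8 + 1.8 − 1.3 = 92.5%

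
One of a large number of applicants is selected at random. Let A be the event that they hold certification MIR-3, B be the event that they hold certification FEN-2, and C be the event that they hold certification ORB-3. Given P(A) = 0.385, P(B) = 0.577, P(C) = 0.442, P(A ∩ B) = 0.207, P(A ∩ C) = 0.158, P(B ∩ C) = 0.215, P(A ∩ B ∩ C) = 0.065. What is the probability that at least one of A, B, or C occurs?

P(A ∪ B ∪ C) = 0.385 + 0.577 + 0.442 − 0.207 − 0.158 − 0.215 + 0.065 = 0.889

0.889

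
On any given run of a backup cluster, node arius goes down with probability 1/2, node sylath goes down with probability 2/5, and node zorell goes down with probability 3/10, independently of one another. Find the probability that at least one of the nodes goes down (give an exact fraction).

79/100

Since the events are independent, P(none) is the product of the individual non-occurrence probabilities.
P(none) = (1 − 1/2) × (1 − 2/5) × (1 − 3/10) = 1/2 × 3/5 × 7/10 = 21/100
P(at least one) = 1 − 21/100 = 79/100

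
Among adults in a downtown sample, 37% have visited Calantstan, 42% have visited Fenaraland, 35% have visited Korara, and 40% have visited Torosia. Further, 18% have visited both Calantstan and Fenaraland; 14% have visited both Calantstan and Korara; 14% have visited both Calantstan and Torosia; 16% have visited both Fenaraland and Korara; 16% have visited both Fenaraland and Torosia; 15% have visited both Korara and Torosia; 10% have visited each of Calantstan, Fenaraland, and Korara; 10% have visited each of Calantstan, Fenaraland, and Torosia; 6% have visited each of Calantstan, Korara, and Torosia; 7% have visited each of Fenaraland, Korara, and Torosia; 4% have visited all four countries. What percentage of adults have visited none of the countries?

10%

P(≥1) = 37 + 42 + 35 + 40 − 18 − 14 − 14 − 16 − 16 − 15 + 10 + 10 + 6 + 7 − 4 = 90%
P(none) = 100% − 90% = 10%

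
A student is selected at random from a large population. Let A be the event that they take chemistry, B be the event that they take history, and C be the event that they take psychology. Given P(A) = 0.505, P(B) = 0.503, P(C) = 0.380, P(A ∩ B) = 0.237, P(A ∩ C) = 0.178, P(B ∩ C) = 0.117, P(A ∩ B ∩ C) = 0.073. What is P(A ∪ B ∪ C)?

0.929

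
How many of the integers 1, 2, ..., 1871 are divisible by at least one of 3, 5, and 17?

932

By inclusion-exclusion,
floor(1871/3) + floor(1871/5) + floor(1871/17) − floor(1871/15) − floor(1871/51) − floor(1871/85) + floor(1871/255) = 623 + 374 + 110 − 124 − 36 − 22 + 7 = 932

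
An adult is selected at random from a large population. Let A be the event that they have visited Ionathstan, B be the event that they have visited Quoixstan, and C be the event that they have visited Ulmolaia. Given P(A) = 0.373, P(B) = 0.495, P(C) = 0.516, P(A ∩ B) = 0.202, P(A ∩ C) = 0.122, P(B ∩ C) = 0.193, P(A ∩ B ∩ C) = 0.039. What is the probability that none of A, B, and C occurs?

Apply inclusion-exclusion:
P(A ∪ B ∪ C) = 0.373 + 0.495 + 0.516 − 0.202 − 0.122 − 0.193 + 0.039 = 0.906
P(none) = 1 − 0.906 = 0.094

0.094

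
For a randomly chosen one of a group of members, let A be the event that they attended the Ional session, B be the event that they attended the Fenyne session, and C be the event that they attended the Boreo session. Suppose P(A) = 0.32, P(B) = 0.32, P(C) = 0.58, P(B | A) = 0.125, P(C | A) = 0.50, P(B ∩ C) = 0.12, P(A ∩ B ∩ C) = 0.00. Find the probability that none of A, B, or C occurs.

0.10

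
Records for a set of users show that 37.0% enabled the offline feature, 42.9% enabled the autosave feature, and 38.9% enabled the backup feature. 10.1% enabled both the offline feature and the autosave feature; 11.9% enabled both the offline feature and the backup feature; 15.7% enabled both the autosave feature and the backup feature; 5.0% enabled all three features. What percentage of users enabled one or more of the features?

P(union) = 37.0 + 42.9 + 38.9 − 10.1 − 11.9 − 15.7 + 5.0 = 86.1%

86.1%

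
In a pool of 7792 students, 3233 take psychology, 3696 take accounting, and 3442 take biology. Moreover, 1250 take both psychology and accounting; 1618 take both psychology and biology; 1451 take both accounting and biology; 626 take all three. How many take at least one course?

|union| = 3233 + 3696 + 3442 − 1250 − 1618 − 1451 + 626 = 6678

6678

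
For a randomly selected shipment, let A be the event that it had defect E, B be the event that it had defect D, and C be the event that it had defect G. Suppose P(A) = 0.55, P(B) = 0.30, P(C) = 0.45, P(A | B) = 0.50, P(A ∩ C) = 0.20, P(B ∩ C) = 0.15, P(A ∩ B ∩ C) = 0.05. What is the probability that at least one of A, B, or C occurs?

0.85

P(A ∩ B) = P(B)·P(A|B) = 0.30 × 0.50 = 0.15
Using inclusion–exclusion:
P(A ∪ B ∪ C) = 0.55 + 0.30 + 0.45 − 0.15 − 0.20 − 0.15 + 0.05 = 0.85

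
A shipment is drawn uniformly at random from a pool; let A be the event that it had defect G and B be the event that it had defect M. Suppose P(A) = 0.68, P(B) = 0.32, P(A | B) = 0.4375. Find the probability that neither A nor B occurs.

0.14

P(A ∩ B) = P(B)·P(A|B) = 0.32 × 0.4375 = 0.14
P(A ∪ B) = 0.68 + 0.32 − 0.14 = 0.86
P(none) = 1 − 0.86 = 0.14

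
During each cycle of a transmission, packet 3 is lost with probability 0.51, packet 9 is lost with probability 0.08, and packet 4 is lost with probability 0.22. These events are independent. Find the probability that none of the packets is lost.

Since the events are independent, P(none) is the product of the individual non-occurrence probabilities.
P(none) = (1 − 0.51) × (1 − 0.08) × (1 − 0.22) = 0.49 × 0.92 × 0.78 = 0.351624

0.351624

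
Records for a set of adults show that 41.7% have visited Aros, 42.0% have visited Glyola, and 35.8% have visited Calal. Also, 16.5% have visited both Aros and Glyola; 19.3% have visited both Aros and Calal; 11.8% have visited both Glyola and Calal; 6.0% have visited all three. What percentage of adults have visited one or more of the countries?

77.9%

Inclusion–exclusion gives
P(union) = 41.7 + 42.0 + 35.8 − 16.5 − 19.3 − 11.8 + 6.0 = 77.9%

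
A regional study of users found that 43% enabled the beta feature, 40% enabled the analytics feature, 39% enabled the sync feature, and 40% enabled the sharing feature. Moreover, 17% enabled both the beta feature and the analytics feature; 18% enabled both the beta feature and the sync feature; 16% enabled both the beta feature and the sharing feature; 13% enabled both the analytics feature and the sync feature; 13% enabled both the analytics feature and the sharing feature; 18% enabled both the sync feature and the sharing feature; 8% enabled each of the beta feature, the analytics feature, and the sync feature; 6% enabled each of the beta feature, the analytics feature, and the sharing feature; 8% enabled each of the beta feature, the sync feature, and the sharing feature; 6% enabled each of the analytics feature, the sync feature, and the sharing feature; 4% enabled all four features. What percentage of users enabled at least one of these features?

91%

P(≥1) = 43 + 40 + 39 + 40 − 17 − 18 − 16 − 13 − 13 − 18 + 8 + 6 + 8 + 6 − 4 = 91%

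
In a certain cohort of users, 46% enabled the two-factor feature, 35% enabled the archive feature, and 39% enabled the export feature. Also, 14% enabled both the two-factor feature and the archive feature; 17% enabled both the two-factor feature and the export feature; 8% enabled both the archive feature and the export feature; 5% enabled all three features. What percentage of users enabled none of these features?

P(at least one) = 46 + 35 + 39 − 14 − 17 − 8 + 5 = 86%
P(none) = 100% − 86% = 14%

14%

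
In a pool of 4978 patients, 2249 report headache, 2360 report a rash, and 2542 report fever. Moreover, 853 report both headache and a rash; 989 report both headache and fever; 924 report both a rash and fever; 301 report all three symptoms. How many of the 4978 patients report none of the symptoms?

Apply inclusion-exclusion:
N(≥1) = 2249 + 2360 + 2542 − 853 − 989 − 924 + 301 = 4686
None: 4978 − 4686 = 292

292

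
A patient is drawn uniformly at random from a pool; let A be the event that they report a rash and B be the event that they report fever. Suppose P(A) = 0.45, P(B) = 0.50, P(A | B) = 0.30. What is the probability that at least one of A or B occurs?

0.80

P(A ∩ B) = P(B)·P(A|B) = 0.50 × 0.30 = 0.15
Inclusion–exclusion gives
P(A ∪ B) = 0.45 + 0.50 − 0.15 = 0.80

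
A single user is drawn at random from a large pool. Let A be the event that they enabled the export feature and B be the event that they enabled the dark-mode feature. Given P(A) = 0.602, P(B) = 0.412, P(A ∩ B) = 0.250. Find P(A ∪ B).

0.764

P(A ∪ B) = 0.602 + 0.412 − 0.250 = 0.764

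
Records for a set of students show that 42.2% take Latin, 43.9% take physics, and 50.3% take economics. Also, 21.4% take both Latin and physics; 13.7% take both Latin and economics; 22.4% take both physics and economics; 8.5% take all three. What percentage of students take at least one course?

Apply inclusion-exclusion:
P(≥1) = 42.2 + 43.9 + 50.3 − 21.4 − 13.7 − 22.4 + 8.5 = 87.4%

87.4%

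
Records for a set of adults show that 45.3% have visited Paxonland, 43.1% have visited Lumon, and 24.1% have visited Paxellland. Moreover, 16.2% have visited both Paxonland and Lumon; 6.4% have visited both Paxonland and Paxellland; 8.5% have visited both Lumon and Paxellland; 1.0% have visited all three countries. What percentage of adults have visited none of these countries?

17.6%

P(at least one) = 45.3 + 43.1 + 24.1 − 16.2 − 6.4 − 8.5 + 1.0 = 82.4%
P(none) = 100% − 82.4% = 17.6%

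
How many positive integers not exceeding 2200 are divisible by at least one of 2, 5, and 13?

By inclusion-exclusion,
⌊2200/2⌋ + ⌊2200/5⌋ + ⌊2200/13⌋ − ⌊2200/10⌋ − ⌊2200/26⌋ − ⌊2200/65⌋ + ⌊2200/130⌋ = 1100 + 440 + 169 − 220 − 84 − 33 + 16 = 1388

1388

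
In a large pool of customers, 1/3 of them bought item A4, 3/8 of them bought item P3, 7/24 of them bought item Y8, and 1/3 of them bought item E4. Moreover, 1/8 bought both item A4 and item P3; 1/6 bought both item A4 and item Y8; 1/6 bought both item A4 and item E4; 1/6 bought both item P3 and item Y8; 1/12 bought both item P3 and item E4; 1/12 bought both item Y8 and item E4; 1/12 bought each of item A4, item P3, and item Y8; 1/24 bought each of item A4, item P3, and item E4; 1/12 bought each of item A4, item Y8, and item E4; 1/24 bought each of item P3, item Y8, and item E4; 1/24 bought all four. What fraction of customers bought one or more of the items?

P(union) = 1/3 + 3/8 + 7/24 + 1/3 − 1/8 − 1/6 − 1/6 − 1/6 − 1/12 − 1/12 + 1/12 + 1/24 + 1/12 + 1/24 − 1/24 = 3/4

3/4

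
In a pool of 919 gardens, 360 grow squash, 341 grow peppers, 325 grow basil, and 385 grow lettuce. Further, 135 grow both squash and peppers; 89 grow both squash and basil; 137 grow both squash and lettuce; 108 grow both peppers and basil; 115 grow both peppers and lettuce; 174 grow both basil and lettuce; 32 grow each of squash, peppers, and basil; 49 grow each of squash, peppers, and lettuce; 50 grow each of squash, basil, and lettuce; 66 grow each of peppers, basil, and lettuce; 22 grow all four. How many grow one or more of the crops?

|union| = 360 + 341 + 325 + 385 − 135 − 89 − 137 − 108 − 115 − 174 + 32 + 49 + 50 + 66 − 22 = 828

828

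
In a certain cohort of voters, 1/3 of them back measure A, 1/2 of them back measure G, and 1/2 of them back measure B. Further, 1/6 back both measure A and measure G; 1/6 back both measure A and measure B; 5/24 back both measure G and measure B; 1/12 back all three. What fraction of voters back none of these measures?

1/8

P(at least one) = 1/3 + 1/2 + 1/2 − 1/6 − 1/6 − 5/24 + 1/12 = 7/8
P(none) = 1 − 7/8 = 1/8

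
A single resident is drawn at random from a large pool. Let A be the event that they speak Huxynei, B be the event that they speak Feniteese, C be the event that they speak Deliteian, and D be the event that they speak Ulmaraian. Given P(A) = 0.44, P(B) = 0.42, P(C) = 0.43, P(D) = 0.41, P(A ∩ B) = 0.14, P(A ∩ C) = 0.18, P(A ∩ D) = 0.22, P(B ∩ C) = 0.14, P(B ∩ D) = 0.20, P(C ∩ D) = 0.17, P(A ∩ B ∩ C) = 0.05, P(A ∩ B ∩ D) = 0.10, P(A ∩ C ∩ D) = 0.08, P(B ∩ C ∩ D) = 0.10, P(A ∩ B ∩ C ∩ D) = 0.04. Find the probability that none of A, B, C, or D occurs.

P(A ∪ B ∪ C ∪ D) = 0.44 + 0.42 + 0.43 + 0.41 − 0.14 − 0.18 − 0.22 − 0.14 − 0.20 − 0.17 + 0.05 + 0.10 + 0.08 + 0.10 − 0.04 = 0.94
P(none) = 1 − 0.94 = 0.06

0.06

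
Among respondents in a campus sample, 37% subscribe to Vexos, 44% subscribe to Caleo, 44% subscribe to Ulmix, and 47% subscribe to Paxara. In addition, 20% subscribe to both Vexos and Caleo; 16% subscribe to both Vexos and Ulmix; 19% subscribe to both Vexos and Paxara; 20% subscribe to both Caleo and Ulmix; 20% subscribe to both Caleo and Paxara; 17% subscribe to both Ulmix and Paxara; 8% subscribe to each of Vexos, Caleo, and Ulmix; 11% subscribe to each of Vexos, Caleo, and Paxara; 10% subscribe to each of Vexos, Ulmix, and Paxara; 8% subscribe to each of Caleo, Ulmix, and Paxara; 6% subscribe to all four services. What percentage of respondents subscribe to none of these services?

9%

By inclusion-exclusion,
P(≥1) = 37 + 44 + 44 + 47 − 20 − 16 − 19 − 20 − 20 − 17 + 8 + 11 + 10 + 8 − 6 = 91%
P(none) = 100% − 91% = 9%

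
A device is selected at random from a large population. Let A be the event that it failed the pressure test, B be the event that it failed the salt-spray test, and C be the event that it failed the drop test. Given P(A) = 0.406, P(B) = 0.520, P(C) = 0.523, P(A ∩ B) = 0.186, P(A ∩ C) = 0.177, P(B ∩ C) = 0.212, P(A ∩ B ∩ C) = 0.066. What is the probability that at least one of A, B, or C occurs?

0.940

P(A ∪ B ∪ C) = 0.406 + 0.520 + 0.523 − 0.186 − 0.177 − 0.212 + 0.066 = 0.940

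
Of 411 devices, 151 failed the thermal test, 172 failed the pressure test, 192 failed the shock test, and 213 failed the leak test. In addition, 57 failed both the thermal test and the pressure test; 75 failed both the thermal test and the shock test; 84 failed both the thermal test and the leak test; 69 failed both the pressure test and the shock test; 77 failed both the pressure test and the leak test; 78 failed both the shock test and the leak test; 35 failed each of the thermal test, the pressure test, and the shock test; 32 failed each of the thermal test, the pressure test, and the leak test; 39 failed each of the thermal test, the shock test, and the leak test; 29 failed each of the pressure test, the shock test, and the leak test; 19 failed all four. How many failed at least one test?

By inclusion-exclusion,
|at least one| = 151 + 172 + 192 + 213 − 57 − 75 − 84 − 69 − 77 − 78 + 35 + 32 + 39 + 29 − 19 = 404

404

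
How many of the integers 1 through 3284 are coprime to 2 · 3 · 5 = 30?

By inclusion–exclusion:
⌊3284/2⌋ + ⌊3284/3⌋ + ⌊3284/5⌋ − ⌊3284/6⌋ − ⌊3284/10⌋ − ⌊3284/15⌋ + ⌊3284/30⌋ = 1642 + 1094 + 656 − 547 − 328 − 218 + 109 = 2408
3284 − 2408 = 876

876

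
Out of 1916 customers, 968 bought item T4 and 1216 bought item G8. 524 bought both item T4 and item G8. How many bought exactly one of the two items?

1136

By inclusion–exclusion (exactly-one form):
N(exactly one) = 968 + 1216 − 2·524 = 1136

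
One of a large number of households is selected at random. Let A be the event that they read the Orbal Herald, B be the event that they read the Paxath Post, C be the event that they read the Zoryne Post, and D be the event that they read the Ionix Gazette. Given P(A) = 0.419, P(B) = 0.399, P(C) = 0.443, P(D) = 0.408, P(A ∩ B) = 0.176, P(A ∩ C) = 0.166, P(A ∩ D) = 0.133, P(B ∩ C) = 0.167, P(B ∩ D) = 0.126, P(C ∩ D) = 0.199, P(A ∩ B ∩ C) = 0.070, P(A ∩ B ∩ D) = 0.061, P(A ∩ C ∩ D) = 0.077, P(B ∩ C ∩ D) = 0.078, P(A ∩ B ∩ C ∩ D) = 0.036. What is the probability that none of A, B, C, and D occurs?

By inclusion-exclusion,
P(A ∪ B ∪ C ∪ D) = 0.419 + 0.399 + 0.443 + 0.408 − 0.176 − 0.166 − 0.133 − 0.167 − 0.126 − 0.199 + 0.070 + 0.061 + 0.077 + 0.078 − 0.036 = 0.952
P(none) = 1 − 0.952 = 0.048

0.048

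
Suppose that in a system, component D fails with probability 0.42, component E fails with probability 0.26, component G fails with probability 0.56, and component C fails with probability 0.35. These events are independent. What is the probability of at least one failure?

0.8772488

P(none) = (1 − 0.42) × (1 − 0.26) × (1 − 0.56) × (1 − 0.35) = 0.58 × 0.74 × 0.44 × 0.65 = 0.1227512
P(at least one) = 1 − 0.1227512 = 0.8772488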